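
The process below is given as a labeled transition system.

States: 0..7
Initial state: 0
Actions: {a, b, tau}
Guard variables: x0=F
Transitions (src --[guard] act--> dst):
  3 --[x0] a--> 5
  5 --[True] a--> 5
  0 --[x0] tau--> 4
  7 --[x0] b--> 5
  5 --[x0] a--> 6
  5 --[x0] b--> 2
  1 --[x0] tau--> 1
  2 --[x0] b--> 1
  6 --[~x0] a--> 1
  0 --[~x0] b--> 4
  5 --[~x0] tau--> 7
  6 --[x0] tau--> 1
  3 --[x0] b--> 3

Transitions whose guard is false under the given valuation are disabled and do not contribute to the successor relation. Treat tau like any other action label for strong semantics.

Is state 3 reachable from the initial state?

Answer: UNREACHABLE

Working:
4 transition(s) survive guard evaluation.
L0 = {0}
L1 = {4}  cumulative {0,4}
R = {0,4}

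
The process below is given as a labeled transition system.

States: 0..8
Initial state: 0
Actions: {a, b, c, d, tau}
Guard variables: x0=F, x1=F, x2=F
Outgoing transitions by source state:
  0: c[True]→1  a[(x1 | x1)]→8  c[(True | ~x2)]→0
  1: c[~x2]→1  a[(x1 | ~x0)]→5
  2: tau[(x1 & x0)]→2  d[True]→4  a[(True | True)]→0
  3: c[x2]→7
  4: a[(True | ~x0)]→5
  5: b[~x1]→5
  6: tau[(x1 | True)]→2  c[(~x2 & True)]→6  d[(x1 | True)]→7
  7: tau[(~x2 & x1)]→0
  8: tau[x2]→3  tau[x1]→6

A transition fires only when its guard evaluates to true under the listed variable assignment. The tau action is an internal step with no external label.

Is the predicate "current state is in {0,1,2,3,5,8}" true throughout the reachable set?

Answer: INVARIANT HOLDS

Trace:
Safe = {0,1,2,3,5,8}
R = {0,1,5}
  0: ok
  1: ok
  5: ok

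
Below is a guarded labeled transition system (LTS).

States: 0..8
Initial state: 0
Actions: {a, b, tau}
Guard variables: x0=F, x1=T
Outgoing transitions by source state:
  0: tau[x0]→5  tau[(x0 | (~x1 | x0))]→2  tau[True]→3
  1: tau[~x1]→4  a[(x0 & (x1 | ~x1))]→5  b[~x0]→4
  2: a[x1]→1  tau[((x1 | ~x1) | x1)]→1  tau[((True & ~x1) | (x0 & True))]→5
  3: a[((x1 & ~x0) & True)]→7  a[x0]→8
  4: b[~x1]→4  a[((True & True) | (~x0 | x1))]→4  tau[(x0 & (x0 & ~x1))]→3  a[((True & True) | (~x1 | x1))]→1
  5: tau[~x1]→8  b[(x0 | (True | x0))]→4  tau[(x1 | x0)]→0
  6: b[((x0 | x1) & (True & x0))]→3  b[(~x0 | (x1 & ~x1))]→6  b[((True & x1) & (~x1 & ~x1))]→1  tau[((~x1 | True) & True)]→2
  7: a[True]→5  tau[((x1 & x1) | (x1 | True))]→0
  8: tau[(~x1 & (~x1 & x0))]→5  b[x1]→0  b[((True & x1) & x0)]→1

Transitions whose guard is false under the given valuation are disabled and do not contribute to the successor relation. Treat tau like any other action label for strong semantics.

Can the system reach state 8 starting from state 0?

Answer: UNREACHABLE

Working:
After dropping false guards: 14 live edges.
depth 0: {0}
depth 1: {3}  total {0,3}
depth 2: {7}  total {0,3,7}
depth 3: {5}  total {0,3,5,7}
depth 4: {4}  total {0,3,4,5,7}
depth 5: {1}  total {0,1,3,4,5,7}
R = {0,1,3,4,5,7}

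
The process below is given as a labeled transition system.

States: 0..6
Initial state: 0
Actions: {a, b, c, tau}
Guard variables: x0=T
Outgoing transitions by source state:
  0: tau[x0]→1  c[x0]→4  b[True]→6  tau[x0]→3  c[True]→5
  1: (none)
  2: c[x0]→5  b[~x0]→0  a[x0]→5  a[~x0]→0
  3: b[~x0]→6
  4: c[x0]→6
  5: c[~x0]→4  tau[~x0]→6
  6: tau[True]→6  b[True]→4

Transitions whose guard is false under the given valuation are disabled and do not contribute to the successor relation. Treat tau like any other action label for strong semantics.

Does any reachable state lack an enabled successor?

Reachable = {0,1,3,4,5,6}
  0: b→6  c→4  c→5  tau→1  tau→3  [5 exit(s)]
  1: ∅  [deadlock]
  3: ∅  [deadlock]
  4: c→6  [1 exit(s)]
  5: ∅  [deadlock]
  6: b→4  tau→6  [2 exit(s)]
Path to 1: tau

Answer: DEADLOCK at state 1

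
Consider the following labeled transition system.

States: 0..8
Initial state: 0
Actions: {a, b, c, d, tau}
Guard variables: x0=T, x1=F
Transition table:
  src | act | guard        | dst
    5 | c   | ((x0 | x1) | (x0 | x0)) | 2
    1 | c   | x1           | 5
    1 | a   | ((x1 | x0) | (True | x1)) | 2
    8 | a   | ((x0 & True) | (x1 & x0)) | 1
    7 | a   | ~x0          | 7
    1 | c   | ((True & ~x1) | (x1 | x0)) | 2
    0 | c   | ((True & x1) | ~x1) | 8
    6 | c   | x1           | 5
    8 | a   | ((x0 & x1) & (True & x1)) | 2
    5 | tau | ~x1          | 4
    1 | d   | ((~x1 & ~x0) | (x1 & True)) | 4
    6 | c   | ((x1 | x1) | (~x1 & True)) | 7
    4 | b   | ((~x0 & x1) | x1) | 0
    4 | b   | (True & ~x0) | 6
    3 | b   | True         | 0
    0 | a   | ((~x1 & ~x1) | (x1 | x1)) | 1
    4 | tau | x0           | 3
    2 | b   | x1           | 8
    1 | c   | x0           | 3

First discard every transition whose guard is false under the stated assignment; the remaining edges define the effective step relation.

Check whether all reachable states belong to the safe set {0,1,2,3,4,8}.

Safe = {0,1,2,3,4,8}
Reachable = {0,1,2,3,8}
  0: ✓
  1: ✓
  2: ✓
  3: ✓
  8: ✓

Answer: INVARIANT HOLDS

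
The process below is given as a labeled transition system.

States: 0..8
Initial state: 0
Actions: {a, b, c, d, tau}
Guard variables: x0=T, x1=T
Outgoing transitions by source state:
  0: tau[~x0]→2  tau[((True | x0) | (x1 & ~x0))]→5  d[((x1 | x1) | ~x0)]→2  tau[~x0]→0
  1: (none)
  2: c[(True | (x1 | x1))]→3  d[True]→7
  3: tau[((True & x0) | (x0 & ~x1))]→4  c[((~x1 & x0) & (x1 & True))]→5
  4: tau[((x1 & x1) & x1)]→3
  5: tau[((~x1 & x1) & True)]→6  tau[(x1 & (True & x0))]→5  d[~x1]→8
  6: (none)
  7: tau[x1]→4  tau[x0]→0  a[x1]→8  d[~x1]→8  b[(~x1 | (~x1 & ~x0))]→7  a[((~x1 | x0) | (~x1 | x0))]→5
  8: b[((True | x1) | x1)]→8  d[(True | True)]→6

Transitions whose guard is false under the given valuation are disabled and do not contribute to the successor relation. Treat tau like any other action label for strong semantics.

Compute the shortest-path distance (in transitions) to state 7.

Breadth-first toward 7:
  Layer 0: {0}
  Layer 1: {2,5}
  Layer 2: {3,7}
7 enters at depth 2; path d·d

Answer: 2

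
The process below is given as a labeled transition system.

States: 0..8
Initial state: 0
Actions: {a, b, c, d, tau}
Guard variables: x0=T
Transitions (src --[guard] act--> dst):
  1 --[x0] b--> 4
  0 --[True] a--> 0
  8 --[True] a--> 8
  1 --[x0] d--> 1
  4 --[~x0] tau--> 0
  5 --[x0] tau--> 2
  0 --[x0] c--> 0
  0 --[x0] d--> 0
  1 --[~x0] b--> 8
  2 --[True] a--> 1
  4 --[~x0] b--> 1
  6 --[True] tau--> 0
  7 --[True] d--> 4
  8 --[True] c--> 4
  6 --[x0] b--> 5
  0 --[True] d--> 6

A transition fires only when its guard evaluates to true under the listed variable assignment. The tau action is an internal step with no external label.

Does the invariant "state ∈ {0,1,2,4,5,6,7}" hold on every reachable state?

Inv-set: {0,1,2,4,5,6,7}
R = {0,1,2,4,5,6}
  0: ✓
  1: ✓
  2: ✓
  4: ✓
  5: ✓
  6: ✓

Answer: INVARIANT HOLDS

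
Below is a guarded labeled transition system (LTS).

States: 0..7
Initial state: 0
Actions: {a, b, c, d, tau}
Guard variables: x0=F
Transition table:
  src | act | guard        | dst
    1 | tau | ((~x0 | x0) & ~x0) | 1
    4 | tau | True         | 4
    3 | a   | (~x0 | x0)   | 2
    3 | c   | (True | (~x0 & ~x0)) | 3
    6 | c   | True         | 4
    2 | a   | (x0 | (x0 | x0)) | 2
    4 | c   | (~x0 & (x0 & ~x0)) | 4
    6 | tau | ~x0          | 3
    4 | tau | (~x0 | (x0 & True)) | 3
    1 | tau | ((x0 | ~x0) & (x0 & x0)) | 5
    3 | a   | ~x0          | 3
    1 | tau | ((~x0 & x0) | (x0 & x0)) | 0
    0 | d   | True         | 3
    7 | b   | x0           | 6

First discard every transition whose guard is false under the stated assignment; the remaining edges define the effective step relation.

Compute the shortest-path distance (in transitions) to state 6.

Answer: UNREACHABLE

Analysis:
BFS to 6:
  Layer 0: {0}
  Layer 1: {3}
  Layer 2: {2}
6 never appears.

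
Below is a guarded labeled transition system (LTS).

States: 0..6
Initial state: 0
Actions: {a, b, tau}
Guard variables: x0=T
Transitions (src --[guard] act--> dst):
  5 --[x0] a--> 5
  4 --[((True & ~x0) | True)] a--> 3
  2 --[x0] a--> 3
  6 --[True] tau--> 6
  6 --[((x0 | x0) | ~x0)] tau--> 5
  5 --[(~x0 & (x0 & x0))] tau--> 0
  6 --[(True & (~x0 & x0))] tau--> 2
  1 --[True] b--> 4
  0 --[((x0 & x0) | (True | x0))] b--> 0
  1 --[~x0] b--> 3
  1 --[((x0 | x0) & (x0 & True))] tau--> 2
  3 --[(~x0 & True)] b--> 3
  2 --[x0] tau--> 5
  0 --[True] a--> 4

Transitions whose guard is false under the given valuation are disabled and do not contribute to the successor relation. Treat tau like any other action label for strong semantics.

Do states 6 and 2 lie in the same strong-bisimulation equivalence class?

Compute ~ classes (split until stable):
  P[0] = {{0,1,2,3,4,5,6}}
  P[1] = {{0},{1},{2},{3},{4,5},{6}}
  P[2] = {{0},{1},{2},{3},{4},{5},{6}}
stable after 3 split(s): 7 block(s)
[6]={6}  [2]={2}

Answer: NOT BISIMILAR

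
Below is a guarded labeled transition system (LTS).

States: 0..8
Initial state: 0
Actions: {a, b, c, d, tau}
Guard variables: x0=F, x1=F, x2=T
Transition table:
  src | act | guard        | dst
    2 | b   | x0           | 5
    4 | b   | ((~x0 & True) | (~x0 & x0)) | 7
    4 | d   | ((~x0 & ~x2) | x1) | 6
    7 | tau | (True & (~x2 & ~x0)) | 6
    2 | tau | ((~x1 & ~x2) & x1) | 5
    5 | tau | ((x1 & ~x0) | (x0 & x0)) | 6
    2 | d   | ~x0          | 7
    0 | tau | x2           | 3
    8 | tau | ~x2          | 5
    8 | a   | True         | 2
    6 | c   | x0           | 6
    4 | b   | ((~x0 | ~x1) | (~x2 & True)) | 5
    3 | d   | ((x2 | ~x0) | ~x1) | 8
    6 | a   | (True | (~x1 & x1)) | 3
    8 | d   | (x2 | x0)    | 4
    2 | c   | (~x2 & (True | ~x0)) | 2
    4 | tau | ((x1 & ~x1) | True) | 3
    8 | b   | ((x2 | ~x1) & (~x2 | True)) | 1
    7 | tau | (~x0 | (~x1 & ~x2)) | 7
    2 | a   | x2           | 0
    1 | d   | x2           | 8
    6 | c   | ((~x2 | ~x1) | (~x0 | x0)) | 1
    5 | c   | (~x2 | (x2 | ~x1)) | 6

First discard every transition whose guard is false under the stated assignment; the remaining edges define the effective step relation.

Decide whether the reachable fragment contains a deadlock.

Reachable = {0,1,2,3,4,5,6,7,8}
  0: tau→3  [1 out]
  1: d→8  [1 out]
  2: a→0  d→7  [2 out]
  3: d→8  [1 out]
  4: b→5  b→7  tau→3  [3 out]
  5: c→6  [1 out]
  6: a→3  c→1  [2 out]
  7: tau→7  [1 out]
  8: a→2  b→1  d→4  [3 out]

Answer: DEADLOCK-FREE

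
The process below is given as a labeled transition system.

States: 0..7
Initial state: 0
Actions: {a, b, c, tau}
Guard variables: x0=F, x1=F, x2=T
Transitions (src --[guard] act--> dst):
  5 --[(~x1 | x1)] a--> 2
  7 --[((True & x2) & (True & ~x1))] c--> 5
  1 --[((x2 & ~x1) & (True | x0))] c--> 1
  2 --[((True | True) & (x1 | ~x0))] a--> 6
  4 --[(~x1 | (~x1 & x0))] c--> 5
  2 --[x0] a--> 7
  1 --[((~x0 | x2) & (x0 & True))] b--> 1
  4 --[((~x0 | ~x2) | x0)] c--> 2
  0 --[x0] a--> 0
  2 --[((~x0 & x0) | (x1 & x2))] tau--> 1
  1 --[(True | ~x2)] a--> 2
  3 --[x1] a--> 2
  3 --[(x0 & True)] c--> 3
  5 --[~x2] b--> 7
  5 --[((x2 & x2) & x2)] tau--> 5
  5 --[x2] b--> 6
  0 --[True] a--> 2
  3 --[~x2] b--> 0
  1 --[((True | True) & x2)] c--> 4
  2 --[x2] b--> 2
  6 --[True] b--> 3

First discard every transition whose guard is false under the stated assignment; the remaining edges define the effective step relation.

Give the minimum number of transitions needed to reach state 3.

Breadth-first toward 3:
  depth 0: {0}
  depth 1: {2}
  depth 2: {6}
  depth 3: {3}
first hit 3 at d=3 via a·a·b

Answer: 3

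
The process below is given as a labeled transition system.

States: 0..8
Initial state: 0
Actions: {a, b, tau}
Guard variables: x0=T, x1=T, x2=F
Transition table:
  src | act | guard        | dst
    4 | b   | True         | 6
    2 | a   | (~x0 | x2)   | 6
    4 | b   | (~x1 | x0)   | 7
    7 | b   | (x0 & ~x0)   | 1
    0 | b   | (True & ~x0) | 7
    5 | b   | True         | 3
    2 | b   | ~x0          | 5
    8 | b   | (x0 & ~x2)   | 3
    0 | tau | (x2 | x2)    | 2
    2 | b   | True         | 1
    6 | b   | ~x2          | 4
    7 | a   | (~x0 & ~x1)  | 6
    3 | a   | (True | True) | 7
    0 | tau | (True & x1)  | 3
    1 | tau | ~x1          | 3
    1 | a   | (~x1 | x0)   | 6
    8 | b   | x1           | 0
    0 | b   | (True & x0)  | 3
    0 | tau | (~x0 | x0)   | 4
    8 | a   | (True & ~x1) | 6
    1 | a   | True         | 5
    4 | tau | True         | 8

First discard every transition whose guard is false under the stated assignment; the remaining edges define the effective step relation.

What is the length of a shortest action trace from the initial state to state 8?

BFS to 8:
  Layer 0: {0}
  Layer 1: {3,4}
  Layer 2: {6,7,8}
8 enters at depth 2; path tau·tau

Answer: 2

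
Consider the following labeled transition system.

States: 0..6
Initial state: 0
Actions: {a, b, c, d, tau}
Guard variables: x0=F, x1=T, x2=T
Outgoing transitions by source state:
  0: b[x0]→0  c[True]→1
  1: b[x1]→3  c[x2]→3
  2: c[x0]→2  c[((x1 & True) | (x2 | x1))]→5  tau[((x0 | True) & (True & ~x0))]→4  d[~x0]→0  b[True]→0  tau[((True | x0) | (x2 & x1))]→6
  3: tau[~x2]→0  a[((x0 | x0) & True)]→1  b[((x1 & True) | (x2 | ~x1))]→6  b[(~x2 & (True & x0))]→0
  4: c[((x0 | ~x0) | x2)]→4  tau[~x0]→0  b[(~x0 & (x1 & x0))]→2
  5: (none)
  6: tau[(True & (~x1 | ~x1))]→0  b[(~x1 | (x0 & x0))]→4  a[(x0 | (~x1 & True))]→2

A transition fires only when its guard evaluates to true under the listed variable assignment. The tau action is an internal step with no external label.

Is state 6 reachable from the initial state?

Answer: REACHABLE

Working:
After dropping false guards: 11 live edges.
L0 = {0}
L1 = {1}  now seen {0,1}
L2 = {3}  now seen {0,1,3}
L3 = {6}  now seen {0,1,3,6}
R = {0,1,3,6}
Path to 6: c·b·b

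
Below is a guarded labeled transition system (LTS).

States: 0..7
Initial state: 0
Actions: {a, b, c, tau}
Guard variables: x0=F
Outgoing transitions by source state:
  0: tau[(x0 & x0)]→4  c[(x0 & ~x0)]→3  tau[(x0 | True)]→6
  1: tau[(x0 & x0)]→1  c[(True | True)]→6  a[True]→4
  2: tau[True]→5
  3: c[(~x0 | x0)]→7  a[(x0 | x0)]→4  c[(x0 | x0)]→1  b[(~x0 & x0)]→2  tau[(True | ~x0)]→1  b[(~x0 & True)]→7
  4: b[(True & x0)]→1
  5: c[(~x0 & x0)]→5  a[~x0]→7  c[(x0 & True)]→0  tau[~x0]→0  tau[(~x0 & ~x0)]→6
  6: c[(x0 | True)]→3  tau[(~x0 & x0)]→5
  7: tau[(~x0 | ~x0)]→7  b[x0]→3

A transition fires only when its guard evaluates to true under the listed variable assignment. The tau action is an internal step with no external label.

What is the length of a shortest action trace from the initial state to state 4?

Layered search for 4:
  Layer 0: {0}
  Layer 1: {6}
  Layer 2: {3}
  Layer 3: {1,7}
  Layer 4: {4}
first hit 4 at d=4 via tau·c·tau·a

Answer: 4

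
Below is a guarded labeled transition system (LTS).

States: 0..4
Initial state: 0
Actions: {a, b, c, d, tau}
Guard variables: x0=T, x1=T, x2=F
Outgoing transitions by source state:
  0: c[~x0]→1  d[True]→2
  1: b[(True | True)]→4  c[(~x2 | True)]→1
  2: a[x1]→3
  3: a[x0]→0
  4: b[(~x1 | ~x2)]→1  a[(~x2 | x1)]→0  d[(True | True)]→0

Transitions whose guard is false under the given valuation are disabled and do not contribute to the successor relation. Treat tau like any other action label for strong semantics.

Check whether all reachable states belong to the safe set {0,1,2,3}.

Answer: INVARIANT HOLDS

Analysis:
Inv-set: {0,1,2,3}
R = {0,2,3}
  0: ok
  2: ok
  3: ok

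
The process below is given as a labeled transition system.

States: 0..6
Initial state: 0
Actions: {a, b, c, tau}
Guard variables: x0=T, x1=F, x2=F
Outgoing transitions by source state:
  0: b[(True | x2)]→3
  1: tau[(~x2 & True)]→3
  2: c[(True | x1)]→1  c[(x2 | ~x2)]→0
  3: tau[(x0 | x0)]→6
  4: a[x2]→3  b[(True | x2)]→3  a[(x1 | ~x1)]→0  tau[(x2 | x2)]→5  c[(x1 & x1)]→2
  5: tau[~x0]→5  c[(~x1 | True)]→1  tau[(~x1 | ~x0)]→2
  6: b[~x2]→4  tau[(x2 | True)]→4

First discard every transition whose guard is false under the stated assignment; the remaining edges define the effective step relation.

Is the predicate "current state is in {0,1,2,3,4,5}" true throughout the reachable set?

Answer: INVARIANT VIOLATED at state 6

Analysis:
Allowed set {0,1,2,3,4,5}
Reachable = {0,3,4,6}
  0: ok
  3: ok
  4: ok
  6: outside
reach 6 via b·tau — violates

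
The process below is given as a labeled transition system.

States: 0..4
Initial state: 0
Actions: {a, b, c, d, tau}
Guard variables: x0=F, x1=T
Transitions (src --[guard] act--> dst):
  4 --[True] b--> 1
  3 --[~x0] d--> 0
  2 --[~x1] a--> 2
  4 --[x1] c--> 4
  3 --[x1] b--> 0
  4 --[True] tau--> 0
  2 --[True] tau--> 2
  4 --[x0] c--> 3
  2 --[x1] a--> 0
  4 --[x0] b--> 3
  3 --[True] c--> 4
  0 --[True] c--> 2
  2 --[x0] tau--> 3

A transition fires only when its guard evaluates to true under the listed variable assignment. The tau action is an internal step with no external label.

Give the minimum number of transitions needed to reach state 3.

Breadth-first toward 3:
  L0 = {0}
  L1 = {2}
3 never appears.

Answer: UNREACHABLE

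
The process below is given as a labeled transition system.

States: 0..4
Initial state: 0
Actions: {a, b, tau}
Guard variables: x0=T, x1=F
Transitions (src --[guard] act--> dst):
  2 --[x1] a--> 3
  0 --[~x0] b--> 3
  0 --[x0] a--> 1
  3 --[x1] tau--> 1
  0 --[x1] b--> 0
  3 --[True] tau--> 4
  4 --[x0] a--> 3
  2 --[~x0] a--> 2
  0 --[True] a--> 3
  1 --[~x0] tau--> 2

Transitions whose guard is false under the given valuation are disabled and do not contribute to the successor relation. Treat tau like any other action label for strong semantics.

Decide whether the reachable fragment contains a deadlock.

Reach set: {0,1,3,4}
  0: a→1  a→3  [deg 2]
  1: ∅  [no exit]
  3: tau→4  [deg 1]
  4: a→3  [deg 1]
Path to 1: a

Answer: DEADLOCK at state 1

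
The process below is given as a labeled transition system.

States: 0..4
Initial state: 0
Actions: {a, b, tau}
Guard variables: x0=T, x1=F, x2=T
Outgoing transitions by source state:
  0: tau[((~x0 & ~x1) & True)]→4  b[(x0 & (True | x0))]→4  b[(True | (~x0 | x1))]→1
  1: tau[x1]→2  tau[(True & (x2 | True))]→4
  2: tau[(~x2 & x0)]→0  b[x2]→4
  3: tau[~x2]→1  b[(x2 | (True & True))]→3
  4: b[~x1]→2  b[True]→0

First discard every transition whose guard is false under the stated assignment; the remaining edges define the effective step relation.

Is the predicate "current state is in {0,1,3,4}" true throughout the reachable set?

Answer: INVARIANT VIOLATED at state 2

Trace:
Allowed set {0,1,3,4}
Reach set: {0,1,2,4}
  0: safe
  1: safe
  2: ✗ unsafe
  4: safe
reach 2 via b·b — violates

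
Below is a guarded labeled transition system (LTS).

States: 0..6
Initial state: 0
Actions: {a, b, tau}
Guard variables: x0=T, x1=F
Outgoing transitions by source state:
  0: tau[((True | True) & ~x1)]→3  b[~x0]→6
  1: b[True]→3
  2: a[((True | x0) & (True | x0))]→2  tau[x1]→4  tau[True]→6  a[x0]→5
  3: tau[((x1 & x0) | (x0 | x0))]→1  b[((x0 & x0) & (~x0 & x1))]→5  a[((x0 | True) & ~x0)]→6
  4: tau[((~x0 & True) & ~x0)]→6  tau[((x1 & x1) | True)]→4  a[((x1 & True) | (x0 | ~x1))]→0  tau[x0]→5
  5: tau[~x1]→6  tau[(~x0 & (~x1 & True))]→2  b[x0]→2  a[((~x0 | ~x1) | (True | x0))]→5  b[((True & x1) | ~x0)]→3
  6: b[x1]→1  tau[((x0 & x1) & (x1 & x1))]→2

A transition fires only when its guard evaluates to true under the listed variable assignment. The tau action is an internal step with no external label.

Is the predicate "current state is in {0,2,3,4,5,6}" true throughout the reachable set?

Inv-set: {0,2,3,4,5,6}
Reach set: {0,1,3}
  0: ✓
  1: outside
  3: ✓
counterexample path to 1: tau·tau

Answer: INVARIANT VIOLATED at state 1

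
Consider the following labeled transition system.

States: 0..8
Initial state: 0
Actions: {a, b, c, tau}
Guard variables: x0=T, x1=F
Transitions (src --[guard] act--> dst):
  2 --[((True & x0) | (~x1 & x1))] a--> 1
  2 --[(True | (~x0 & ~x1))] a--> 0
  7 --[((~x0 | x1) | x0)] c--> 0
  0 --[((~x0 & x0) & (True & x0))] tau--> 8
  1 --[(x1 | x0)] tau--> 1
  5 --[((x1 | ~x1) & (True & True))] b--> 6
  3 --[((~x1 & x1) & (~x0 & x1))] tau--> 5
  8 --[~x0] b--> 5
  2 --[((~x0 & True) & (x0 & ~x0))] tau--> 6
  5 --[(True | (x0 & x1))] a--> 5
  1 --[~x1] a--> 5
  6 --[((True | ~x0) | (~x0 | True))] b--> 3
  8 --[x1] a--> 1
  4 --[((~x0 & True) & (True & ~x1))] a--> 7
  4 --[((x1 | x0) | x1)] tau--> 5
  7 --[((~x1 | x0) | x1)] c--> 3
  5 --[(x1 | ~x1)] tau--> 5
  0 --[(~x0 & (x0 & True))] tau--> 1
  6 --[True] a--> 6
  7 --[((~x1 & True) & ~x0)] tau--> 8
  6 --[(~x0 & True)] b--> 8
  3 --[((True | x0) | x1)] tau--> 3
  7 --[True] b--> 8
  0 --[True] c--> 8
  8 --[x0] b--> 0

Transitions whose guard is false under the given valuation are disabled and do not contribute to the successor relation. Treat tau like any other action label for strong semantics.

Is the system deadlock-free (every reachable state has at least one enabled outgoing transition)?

R = {0,8}
  0: c→8  [1 exit(s)]
  8: b→0  [1 exit(s)]

Answer: DEADLOCK-FREE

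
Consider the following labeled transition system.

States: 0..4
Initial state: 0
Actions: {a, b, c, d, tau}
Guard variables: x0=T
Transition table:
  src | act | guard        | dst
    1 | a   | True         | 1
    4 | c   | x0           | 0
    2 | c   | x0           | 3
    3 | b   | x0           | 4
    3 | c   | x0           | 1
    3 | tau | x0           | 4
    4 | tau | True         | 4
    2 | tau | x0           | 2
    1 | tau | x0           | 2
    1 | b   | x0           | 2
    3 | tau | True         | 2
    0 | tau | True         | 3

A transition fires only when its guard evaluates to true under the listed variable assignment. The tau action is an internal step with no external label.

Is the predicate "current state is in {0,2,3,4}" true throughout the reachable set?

Answer: INVARIANT VIOLATED at state 1

Working:
Safe = {0,2,3,4}
Reachable = {0,1,2,3,4}
  0: ✓
  1: VIOLATES
  2: ✓
  3: ✓
  4: ✓
reach 1 via tau·c — violates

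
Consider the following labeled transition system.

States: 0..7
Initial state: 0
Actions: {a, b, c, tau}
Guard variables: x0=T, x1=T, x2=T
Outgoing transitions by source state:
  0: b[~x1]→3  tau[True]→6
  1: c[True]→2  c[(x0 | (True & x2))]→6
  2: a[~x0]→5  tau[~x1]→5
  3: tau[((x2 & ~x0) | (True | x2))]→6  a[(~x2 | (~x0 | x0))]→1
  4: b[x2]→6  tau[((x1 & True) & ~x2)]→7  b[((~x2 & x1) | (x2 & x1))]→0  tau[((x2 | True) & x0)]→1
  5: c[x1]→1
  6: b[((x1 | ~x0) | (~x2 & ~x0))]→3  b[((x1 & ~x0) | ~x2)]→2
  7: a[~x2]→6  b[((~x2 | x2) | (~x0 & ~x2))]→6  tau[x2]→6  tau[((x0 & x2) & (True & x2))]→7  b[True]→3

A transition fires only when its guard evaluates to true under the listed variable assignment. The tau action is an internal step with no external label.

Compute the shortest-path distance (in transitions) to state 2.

Layered search for 2:
  Layer 0: {0}
  Layer 1: {6}
  Layer 2: {3}
  Layer 3: {1}
  Layer 4: {2}
first hit 2 at d=4 via tau·b·a·c

Answer: 4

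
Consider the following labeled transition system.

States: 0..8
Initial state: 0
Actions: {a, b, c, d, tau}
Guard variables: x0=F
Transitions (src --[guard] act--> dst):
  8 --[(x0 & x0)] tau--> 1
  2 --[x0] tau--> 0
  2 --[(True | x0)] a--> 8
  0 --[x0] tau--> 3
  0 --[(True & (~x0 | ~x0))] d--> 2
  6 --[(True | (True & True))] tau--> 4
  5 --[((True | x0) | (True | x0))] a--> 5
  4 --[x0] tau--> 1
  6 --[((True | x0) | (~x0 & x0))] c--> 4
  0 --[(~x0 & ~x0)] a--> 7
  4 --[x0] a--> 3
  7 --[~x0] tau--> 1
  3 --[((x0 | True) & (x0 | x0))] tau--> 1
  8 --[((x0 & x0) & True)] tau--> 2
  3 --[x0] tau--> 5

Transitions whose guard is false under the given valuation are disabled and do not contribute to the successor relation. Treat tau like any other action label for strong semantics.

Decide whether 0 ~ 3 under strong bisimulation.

Refine partition for ~:
  P[0] = {{0,1,2,3,4,5,6,7,8}}
  P[1] = {{0},{1,3,4,8},{2,5},{6},{7}}
  P[2] = {{0},{1,3,4,8},{2},{5},{6},{7}}
Fixed point at round 3; 6 class(es).
0∈{0}, 3∈{1,3,4,8}

Answer: NOT BISIMILAR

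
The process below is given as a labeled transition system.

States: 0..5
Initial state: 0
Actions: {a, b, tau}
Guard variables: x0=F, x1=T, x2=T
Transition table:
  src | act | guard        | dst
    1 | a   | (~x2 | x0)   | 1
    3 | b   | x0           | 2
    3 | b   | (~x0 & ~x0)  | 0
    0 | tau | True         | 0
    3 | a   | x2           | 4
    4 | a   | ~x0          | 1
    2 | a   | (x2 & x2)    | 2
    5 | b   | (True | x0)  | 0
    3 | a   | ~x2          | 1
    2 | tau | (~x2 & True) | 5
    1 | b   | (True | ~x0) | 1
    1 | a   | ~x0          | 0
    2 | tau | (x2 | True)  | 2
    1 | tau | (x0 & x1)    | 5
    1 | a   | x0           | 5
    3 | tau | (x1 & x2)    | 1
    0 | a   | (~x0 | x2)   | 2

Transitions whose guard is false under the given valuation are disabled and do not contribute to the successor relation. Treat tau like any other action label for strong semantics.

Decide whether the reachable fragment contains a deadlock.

R = {0,2}
  0: a→2  tau→0  [2 exit(s)]
  2: a→2  tau→2  [2 exit(s)]

Answer: DEADLOCK-FREE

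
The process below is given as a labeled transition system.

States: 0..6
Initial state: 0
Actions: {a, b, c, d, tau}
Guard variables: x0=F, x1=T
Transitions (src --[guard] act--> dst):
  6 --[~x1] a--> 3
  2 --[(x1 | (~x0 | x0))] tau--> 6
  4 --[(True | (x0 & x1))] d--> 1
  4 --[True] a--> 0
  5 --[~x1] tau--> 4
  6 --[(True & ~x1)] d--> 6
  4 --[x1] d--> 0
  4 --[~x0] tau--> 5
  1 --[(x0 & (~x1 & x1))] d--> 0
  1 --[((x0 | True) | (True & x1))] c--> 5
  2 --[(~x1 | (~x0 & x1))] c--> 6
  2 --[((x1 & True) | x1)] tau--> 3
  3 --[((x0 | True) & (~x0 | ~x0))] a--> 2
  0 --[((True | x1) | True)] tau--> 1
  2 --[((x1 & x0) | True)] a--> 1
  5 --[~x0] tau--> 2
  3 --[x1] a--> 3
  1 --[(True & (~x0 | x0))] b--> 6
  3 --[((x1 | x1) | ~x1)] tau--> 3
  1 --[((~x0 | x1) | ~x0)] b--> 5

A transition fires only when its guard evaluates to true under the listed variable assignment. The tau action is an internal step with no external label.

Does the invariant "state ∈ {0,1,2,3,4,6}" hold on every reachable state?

Allowed set {0,1,2,3,4,6}
Reach set: {0,1,2,3,5,6}
  0: ✓
  1: ✓
  2: ✓
  3: ✓
  5: ✗ unsafe
  6: ✓
witness against invariant: tau·c → 5

Answer: INVARIANT VIOLATED at state 5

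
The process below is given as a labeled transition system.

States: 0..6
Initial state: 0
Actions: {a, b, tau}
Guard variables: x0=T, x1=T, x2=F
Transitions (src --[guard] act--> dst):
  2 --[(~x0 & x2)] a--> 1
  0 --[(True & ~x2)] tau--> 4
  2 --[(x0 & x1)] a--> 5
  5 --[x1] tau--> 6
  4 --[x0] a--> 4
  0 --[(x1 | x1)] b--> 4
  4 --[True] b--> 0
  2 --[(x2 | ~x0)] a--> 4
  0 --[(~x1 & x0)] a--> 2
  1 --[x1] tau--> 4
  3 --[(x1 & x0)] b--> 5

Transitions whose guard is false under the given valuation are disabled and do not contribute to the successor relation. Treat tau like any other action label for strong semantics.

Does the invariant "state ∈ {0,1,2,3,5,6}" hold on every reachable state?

Answer: INVARIANT VIOLATED at state 4

Working:
Allowed set {0,1,2,3,5,6}
Reachable = {0,4}
  0: safe
  4: VIOLATES
counterexample path to 4: tau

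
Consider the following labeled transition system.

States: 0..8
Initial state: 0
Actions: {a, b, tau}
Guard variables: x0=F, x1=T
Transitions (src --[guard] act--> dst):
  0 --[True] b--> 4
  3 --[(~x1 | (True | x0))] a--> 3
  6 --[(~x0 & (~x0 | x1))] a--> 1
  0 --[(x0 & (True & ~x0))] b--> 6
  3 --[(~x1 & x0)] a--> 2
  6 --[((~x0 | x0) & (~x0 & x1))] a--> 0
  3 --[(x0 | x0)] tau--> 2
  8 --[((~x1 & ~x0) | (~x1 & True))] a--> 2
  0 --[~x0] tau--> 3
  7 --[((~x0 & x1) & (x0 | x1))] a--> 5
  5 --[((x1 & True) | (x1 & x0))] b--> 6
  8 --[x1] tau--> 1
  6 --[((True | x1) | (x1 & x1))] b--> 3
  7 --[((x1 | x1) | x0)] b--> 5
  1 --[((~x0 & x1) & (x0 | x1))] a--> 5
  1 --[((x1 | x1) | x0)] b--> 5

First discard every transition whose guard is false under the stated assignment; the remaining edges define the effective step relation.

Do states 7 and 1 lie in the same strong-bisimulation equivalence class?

Bisimulation quotient by refinement:
  π0 = {{0,1,2,3,4,5,6,7,8}}
  π1 = {{0},{1,6,7},{2,4},{3},{5},{8}}
  π2 = {{0},{1,7},{2,4},{3},{5},{6},{8}}
stable after 3 split(s): 7 block(s)
class of 7: {1,7}; class of 1: {1,7}

Answer: BISIMILAR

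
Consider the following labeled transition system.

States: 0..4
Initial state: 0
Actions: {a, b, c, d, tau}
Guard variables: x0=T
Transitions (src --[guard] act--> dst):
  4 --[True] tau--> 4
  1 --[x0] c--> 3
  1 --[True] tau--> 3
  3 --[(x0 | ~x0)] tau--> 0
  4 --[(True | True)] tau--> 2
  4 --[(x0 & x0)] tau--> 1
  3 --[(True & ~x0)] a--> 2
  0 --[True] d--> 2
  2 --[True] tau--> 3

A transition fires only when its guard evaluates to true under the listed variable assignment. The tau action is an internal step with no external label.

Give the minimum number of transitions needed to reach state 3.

Layered search for 3:
  L0 = {0}
  L1 = {2}
  L2 = {3}
depth(3)=2, e.g. d·tau

Answer: 2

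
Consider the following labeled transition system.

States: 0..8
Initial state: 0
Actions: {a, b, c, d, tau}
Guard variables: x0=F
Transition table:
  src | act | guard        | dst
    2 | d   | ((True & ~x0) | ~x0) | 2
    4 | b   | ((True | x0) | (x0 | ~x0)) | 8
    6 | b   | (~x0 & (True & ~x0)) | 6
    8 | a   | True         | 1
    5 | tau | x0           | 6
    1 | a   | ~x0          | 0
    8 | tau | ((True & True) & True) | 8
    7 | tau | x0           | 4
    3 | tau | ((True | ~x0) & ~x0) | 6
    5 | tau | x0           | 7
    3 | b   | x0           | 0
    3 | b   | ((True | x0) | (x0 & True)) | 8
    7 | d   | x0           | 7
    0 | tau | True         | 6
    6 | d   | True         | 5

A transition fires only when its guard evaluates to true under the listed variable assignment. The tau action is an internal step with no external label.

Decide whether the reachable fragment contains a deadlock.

Answer: DEADLOCK at state 5

Analysis:
R = {0,5,6}
  0: tau→6  [deg 1]
  5: ∅  [deadlock]
  6: b→6  d→5  [deg 2]
Path to 5: tau·d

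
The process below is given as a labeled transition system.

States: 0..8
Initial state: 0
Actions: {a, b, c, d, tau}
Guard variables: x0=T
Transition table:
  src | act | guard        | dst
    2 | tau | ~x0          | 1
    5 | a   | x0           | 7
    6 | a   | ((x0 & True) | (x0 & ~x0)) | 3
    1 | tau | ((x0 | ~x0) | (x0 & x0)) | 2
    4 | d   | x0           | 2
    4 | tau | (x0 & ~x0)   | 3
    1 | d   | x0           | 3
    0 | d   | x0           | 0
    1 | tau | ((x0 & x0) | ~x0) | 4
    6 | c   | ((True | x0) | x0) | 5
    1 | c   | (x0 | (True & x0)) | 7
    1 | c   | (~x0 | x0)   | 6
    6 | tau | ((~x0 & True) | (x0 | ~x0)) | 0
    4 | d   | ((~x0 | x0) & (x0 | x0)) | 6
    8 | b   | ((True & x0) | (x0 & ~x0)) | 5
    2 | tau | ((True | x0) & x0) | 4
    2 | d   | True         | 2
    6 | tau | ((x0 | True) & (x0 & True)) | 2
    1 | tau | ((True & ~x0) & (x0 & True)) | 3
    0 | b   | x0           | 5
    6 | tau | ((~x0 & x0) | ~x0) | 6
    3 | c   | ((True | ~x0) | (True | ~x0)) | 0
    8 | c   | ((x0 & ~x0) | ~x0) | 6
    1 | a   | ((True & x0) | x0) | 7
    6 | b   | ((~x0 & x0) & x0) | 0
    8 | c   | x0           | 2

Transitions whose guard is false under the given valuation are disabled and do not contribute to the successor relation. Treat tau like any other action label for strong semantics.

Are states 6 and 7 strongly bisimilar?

Refine partition for ~:
  P[0] = {{0,1,2,3,4,5,6,7,8}}
  P[1] = {{0},{1},{2},{3},{4},{5},{6},{7},{8}}
stable after 2 split(s): 9 block(s)
class of 6: {6}; class of 7: {7}

Answer: NOT BISIMILAR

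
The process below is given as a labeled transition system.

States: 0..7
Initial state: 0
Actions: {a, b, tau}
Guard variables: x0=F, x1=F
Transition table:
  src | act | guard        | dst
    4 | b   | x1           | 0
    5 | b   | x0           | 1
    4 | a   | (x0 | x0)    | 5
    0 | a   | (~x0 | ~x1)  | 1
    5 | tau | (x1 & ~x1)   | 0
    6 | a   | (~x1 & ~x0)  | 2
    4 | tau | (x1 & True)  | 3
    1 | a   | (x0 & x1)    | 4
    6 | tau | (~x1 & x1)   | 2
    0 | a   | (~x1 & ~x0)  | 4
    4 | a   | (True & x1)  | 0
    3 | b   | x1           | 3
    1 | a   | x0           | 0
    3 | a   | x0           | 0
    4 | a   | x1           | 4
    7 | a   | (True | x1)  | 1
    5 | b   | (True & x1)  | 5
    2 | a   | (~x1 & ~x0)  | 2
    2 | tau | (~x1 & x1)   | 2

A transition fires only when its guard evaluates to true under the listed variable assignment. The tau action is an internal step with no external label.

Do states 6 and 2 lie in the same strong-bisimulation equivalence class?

Compute ~ classes (split until stable):
  π0 = {{0,1,2,3,4,5,6,7}}
  π1 = {{0,2,6,7},{1,3,4,5}}
  π2 = {{0,7},{1,3,4,5},{2,6}}
stable after 3 split(s): 3 block(s)
6∈{2,6}, 2∈{2,6}

Answer: BISIMILAR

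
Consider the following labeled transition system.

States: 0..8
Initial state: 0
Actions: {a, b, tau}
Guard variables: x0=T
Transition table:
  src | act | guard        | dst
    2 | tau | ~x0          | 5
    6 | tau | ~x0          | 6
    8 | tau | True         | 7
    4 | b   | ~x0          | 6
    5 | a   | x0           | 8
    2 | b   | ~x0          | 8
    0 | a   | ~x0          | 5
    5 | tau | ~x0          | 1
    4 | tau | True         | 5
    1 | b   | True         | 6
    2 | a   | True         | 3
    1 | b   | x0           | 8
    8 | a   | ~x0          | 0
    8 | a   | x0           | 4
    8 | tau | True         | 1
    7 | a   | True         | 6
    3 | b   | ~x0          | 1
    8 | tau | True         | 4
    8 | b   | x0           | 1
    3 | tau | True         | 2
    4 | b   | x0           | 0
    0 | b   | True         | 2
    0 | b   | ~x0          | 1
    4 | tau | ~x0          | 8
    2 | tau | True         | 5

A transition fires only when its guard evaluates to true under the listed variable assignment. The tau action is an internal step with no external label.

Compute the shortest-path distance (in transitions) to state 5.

Answer: 2

Trace:
Layered search for 5:
  Layer 0: {0}
  Layer 1: {2}
  Layer 2: {3,5}
5 enters at depth 2; path b·tau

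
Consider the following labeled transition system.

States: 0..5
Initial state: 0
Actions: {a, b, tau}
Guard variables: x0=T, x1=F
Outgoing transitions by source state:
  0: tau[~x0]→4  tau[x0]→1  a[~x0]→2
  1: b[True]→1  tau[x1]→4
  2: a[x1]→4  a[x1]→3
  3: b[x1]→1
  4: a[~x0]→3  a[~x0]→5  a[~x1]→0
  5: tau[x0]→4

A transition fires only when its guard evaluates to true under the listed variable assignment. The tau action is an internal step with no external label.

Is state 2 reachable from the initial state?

4 transition(s) survive guard evaluation.
Layer 0: {0}
Layer 1: {1}  cumulative {0,1}
Reach set: {0,1}

Answer: UNREACHABLE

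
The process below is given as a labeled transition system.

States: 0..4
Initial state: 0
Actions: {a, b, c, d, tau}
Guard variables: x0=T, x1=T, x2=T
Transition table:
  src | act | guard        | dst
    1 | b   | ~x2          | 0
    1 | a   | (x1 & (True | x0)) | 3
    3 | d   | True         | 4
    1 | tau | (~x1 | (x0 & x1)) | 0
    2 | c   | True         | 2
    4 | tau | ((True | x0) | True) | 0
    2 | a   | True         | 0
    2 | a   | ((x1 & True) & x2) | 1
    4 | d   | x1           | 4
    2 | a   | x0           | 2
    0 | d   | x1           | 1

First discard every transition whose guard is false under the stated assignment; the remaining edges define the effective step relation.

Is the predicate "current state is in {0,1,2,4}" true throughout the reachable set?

Answer: INVARIANT VIOLATED at state 3

Trace:
Safe = {0,1,2,4}
R = {0,1,3,4}
  0: safe
  1: safe
  3: outside
  4: safe
witness against invariant: d·a → 3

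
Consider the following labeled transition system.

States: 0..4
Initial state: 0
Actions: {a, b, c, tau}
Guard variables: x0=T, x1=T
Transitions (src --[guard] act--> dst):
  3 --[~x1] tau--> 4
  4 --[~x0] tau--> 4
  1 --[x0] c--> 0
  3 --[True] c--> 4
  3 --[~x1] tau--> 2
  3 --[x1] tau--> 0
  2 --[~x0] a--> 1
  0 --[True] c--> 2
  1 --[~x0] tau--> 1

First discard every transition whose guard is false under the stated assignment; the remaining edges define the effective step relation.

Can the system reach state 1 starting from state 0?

After dropping false guards: 4 live edges.
L0 = {0}
L1 = {2}  cumulative {0,2}
Reach set: {0,2}

Answer: UNREACHABLE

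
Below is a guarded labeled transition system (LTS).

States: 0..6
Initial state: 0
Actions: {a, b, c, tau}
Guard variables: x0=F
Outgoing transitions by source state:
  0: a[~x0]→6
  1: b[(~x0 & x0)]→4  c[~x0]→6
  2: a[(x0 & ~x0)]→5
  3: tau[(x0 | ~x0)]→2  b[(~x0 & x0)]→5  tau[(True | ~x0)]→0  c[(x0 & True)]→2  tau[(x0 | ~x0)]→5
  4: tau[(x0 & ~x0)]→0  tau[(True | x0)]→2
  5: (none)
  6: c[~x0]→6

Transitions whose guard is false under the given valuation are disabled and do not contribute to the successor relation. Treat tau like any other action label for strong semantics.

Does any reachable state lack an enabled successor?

R = {0,6}
  0: a→6  [1 exit(s)]
  6: c→6  [1 exit(s)]

Answer: DEADLOCK-FREE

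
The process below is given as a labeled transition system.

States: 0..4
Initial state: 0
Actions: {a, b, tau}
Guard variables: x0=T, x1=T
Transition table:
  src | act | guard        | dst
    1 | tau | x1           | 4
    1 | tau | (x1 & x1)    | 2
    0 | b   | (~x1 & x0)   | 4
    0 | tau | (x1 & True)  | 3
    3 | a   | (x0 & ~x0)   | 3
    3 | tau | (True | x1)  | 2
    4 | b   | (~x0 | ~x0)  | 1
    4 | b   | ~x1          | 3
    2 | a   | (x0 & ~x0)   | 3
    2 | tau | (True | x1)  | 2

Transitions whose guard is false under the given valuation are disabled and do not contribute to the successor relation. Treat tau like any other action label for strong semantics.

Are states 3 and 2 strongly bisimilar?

Answer: BISIMILAR

Working:
Compute ~ classes (split until stable):
  π0 = {{0,1,2,3,4}}
  π1 = {{0,1,2,3},{4}}
  π2 = {{0,2,3},{1},{4}}
stable after 3 split(s): 3 block(s)
class of 3: {0,2,3}; class of 2: {0,2,3}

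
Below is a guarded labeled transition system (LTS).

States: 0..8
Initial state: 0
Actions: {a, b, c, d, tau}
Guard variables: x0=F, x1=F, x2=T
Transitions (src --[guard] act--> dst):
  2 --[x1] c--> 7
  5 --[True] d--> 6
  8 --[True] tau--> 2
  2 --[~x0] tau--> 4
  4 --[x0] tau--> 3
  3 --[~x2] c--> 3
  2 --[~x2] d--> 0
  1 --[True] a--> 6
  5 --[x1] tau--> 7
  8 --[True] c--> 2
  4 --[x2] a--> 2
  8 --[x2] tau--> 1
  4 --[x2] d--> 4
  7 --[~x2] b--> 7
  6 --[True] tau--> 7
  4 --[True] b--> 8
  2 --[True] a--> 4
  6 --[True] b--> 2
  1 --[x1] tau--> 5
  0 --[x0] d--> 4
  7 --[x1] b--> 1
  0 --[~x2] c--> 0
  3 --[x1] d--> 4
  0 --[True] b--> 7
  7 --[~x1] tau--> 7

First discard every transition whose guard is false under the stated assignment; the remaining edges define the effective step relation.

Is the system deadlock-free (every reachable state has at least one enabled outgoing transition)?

Answer: DEADLOCK-FREE

Working:
R = {0,7}
  0: b→7  [1 exit(s)]
  7: tau→7  [1 exit(s)]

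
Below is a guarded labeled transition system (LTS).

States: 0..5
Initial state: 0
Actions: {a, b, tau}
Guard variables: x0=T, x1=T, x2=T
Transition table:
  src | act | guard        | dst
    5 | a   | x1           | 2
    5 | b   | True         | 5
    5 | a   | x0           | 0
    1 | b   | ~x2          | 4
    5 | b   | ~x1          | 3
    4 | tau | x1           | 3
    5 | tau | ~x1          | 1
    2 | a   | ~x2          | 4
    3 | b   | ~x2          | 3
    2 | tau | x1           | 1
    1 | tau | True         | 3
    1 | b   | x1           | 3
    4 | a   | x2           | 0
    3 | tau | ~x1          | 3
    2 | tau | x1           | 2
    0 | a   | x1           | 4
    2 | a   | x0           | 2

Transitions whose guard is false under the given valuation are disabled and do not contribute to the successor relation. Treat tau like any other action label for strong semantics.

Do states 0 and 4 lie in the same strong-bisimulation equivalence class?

Answer: NOT BISIMILAR

Working:
Bisimulation quotient by refinement:
  π0 = {{0,1,2,3,4,5}}
  π1 = {{0},{1},{2,4},{3},{5}}
  π2 = {{0},{1},{2},{3},{4},{5}}
Fixed point at round 3; 6 class(es).
[0]={0}  [4]={4}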